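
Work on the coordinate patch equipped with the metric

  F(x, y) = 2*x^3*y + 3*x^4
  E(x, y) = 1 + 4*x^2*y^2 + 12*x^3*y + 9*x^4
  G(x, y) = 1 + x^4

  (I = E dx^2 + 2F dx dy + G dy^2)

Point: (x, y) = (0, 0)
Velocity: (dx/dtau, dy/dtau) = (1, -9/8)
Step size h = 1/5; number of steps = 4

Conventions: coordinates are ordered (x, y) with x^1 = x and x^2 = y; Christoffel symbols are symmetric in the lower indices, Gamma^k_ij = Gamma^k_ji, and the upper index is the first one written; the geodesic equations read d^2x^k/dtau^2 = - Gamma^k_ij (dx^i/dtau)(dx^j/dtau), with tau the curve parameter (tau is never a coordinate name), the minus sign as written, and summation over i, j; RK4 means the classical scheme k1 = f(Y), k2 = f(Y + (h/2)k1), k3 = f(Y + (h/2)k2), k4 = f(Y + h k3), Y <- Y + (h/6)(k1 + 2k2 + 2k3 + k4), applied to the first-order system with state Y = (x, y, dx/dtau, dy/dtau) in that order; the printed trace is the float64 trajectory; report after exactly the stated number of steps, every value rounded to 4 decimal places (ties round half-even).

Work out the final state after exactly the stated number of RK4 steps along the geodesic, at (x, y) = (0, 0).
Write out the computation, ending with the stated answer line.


f(Y) = (dx/dtau, dy/dtau, -Gamma^x_ij Y'^i Y'^j, -Gamma^y_ij Y'^i Y'^j) with the Gammas evaluated at the stage position; h = 0.200000; intermediate values shown to 6 dp
step 0: x = 0.0000, y = 0.0000, dx/dtau = 1.0000, dy/dtau = -1.1250
step 1:
  k1: at (x, y) = (0.000000, 0.000000), (dx/dtau, dy/dtau) = (1.000000, -1.125000); Gamma_xxx = 0.000000, Gamma_xxy = 0.000000, Gamma_xyy = 0.000000, Gamma_yxx = 0.000000, Gamma_yxy = 0.000000, Gamma_yyy = 0.000000; k1 = (1.000000, -1.125000, 0.000000, 0.000000)
  k2: at (x, y) = (0.100000, -0.112500), (dx/dtau, dy/dtau) = (1.000000, -1.125000); Gamma_xxx = 0.002812, Gamma_xxy = 0.001500, Gamma_xyy = 0.000000, Gamma_yxx = 0.003749, Gamma_yxy = 0.002000, Gamma_yyy = 0.000000; k2 = (1.000000, -1.125000, 0.000562, 0.000750)
  k3: at (x, y) = (0.100000, -0.112500), (dx/dtau, dy/dtau) = (1.000056, -1.124925); Gamma_xxx = 0.002812, Gamma_xxy = 0.001500, Gamma_xyy = 0.000000, Gamma_yxx = 0.003749, Gamma_yxy = 0.002000, Gamma_yyy = 0.000000; k3 = (1.000056, -1.124925, 0.000562, 0.000749)
  k4: at (x, y) = (0.200011, -0.224985), (dx/dtau, dy/dtau) = (1.000112, -1.124850); Gamma_xxx = 0.022458, Gamma_xxy = 0.011976, Gamma_xyy = 0.000000, Gamma_yxx = 0.029932, Gamma_yxy = 0.015963, Gamma_yyy = 0.000000; k4 = (1.000112, -1.124850, 0.004484, 0.005976)
  Y <- Y + (h/6)(k1 + 2k2 + 2k3 + k4): x = 0.2000, y = -0.2250, dx/dtau = 1.0002, dy/dtau = -1.1247
step 2:
  k1: at (x, y) = (0.200007, -0.224990), (dx/dtau, dy/dtau) = (1.000224, -1.124701); Gamma_xxx = 0.022453, Gamma_xxy = 0.011974, Gamma_xyy = 0.000000, Gamma_yxx = 0.029930, Gamma_yxy = 0.015962, Gamma_yyy = 0.000000; k1 = (1.000224, -1.124701, 0.004478, 0.005969)
  k2: at (x, y) = (0.300030, -0.337460), (dx/dtau, dy/dtau) = (1.000672, -1.124104); Gamma_xxx = 0.075069, Gamma_xxy = 0.040032, Gamma_xyy = 0.000000, Gamma_yxx = 0.100027, Gamma_yxy = 0.053340, Gamma_yyy = 0.000000; k2 = (1.000672, -1.124104, 0.014890, 0.019840)
  k3: at (x, y) = (0.300075, -0.337400), (dx/dtau, dy/dtau) = (1.001713, -1.122717); Gamma_xxx = 0.075189, Gamma_xxy = 0.040088, Gamma_xyy = 0.000000, Gamma_yxx = 0.100089, Gamma_yxy = 0.053364, Gamma_yyy = 0.000000; k3 = (1.001713, -1.122717, 0.014722, 0.019597)
  k4: at (x, y) = (0.400350, -0.449533), (dx/dtau, dy/dtau) = (1.003169, -1.120781); Gamma_xxx = 0.174675, Gamma_xxy = 0.093053, Gamma_xyy = 0.000000, Gamma_yxx = 0.231573, Gamma_yxy = 0.123364, Gamma_yyy = 0.000000; k4 = (1.003169, -1.120781, 0.033462, 0.044362)
  Y <- Y + (h/6)(k1 + 2k2 + 2k3 + k4): x = 0.4003, y = -0.4496, dx/dtau = 1.0035, dy/dtau = -1.1204
step 3:
  k1: at (x, y) = (0.400280, -0.449627), (dx/dtau, dy/dtau) = (1.003463, -1.120394); Gamma_xxx = 0.174353, Gamma_xxy = 0.092903, Gamma_xyy = 0.000000, Gamma_yxx = 0.231411, Gamma_yxy = 0.123306, Gamma_yyy = 0.000000; k1 = (1.003463, -1.120394, 0.033335, 0.044244)
  k2: at (x, y) = (0.500626, -0.561667), (dx/dtau, dy/dtau) = (1.006797, -1.115970); Gamma_xxx = 0.324336, Gamma_xxy = 0.172696, Gamma_xyy = 0.000000, Gamma_yxx = 0.428936, Gamma_yxy = 0.228392, Gamma_yyy = 0.000000; k2 = (1.006797, -1.115970, 0.059308, 0.078435)
  k3: at (x, y) = (0.500959, -0.561224), (dx/dtau, dy/dtau) = (1.009394, -1.112551); Gamma_xxx = 0.326498, Gamma_xxy = 0.173697, Gamma_xyy = 0.000000, Gamma_yxx = 0.429941, Gamma_yxy = 0.228729, Gamma_yyy = 0.000000; k3 = (1.009394, -1.112551, 0.057463, 0.075668)
  k4: at (x, y) = (0.602158, -0.672138), (dx/dtau, dy/dtau) = (1.014956, -1.105260); Gamma_xxx = 0.522288, Gamma_xxy = 0.277254, Gamma_xyy = 0.000000, Gamma_yxx = 0.680441, Gamma_yxy = 0.361209, Gamma_yyy = 0.000000; k4 = (1.014956, -1.105260, 0.084015, 0.109456)
  Y <- Y + (h/6)(k1 + 2k2 + 2k3 + k4): x = 0.6020, y = -0.6724, dx/dtau = 1.0152, dy/dtau = -1.1050
step 4:
  k1: at (x, y) = (0.601973, -0.672384), (dx/dtau, dy/dtau) = (1.015160, -1.104997); Gamma_xxx = 0.520815, Gamma_xxy = 0.276583, Gamma_xyy = 0.000000, Gamma_yxx = 0.679856, Gamma_yxy = 0.361043, Gamma_yyy = 0.000000; k1 = (1.015160, -1.104997, 0.083788, 0.109374)
  k2: at (x, y) = (0.703489, -0.782884), (dx/dtau, dy/dtau) = (1.023538, -1.094060); Gamma_xxx = 0.731042, Gamma_xxy = 0.387381, Gamma_xyy = 0.000000, Gamma_yxx = 0.944154, Gamma_yxy = 0.500309, Gamma_yyy = 0.000000; k2 = (1.023538, -1.094060, 0.101725, 0.131379)
  k3: at (x, y) = (0.704327, -0.781790), (dx/dtau, dy/dtau) = (1.025332, -1.091859); Gamma_xxx = 0.738077, Gamma_xxy = 0.390513, Gamma_xyy = 0.000000, Gamma_yxx = 0.946208, Gamma_yxy = 0.500635, Gamma_yyy = 0.000000; k3 = (1.025332, -1.091859, 0.098429, 0.126185)
  k4: at (x, y) = (0.807039, -0.890756), (dx/dtau, dy/dtau) = (1.034845, -1.079760); Gamma_xxx = 0.934493, Gamma_xxy = 0.492807, Gamma_xyy = 0.000000, Gamma_yxx = 1.179120, Gamma_yxy = 0.621811, Gamma_yyy = 0.000000; k4 = (1.034845, -1.079760, 0.100556, 0.126879)
  Y <- Y + (h/6)(k1 + 2k2 + 2k3 + k4): x = 0.8069, y = -0.8909, dx/dtau = 1.0346, dy/dtau = -1.0800

Answer: x = 0.8069, y = -0.8909, dx/dtau = 1.0346, dy/dtau = -1.0800


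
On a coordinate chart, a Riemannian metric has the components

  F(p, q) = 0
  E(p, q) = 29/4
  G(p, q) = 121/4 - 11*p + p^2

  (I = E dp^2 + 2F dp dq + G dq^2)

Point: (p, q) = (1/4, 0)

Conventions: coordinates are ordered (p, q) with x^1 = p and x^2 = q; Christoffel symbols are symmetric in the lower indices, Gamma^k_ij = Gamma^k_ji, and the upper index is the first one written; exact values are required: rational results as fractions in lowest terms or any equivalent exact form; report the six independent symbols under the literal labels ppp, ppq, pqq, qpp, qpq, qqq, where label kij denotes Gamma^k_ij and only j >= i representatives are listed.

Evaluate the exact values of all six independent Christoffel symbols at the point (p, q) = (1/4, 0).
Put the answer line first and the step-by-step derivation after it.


Answer: Gamma_ppp = 0, Gamma_ppq = 0, Gamma_pqq = 21/29, Gamma_qpp = 0, Gamma_qpq = -4/21, Gamma_qqq = 0

E = 29/4, F = 0, G = 441/16 at the point
E_p = 0, E_q = 0, F_p = 0, F_q = 0, G_p = -21/2, G_q = 0
EG - F^2 = 12789/64;  g^inv = (64/12789) * [[441/16, 0], [0, 29/4]]
first-kind symbols [ij,l] = (1/2)(d_i g_jl + d_j g_il - d_l g_ij): [pp,p] = E_p/2 = 0, [pp,q] = F_p - E_q/2 = 0, [pq,p] = E_q/2 = 0, [pq,q] = G_p/2 = -21/4, [qq,p] = F_q - G_p/2 = 21/4, [qq,q] = G_q/2 = 0
Gamma^p_ij = (G*[ij,p] - F*[ij,q])/(EG - F^2), Gamma^q_ij = (E*[ij,q] - F*[ij,p])/(EG - F^2)


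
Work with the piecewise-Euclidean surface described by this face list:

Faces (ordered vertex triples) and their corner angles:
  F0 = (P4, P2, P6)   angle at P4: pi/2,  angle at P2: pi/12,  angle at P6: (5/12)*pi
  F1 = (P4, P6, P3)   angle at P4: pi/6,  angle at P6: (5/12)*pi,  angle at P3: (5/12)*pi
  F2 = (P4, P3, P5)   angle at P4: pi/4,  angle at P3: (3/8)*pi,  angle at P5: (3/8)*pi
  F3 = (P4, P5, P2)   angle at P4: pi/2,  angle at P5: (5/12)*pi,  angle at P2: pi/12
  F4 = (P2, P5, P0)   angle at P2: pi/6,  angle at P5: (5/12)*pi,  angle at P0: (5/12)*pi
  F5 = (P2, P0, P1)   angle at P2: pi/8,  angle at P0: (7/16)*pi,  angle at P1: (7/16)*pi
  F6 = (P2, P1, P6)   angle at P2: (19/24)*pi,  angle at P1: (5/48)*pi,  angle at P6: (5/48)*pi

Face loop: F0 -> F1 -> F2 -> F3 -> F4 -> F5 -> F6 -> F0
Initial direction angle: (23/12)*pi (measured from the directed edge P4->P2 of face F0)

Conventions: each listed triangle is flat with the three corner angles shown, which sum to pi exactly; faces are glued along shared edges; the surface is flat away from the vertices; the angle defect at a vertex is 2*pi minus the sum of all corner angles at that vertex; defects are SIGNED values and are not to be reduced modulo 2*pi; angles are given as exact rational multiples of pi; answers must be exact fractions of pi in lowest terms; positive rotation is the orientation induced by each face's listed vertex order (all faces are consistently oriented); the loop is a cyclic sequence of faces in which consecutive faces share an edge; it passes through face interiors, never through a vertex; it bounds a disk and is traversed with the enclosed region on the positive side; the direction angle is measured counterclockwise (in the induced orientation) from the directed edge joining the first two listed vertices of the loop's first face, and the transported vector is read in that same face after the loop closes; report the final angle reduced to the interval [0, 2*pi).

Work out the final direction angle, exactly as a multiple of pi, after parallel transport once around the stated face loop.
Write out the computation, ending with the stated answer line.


enclosed vertex P2: corner angles sum to (5/4)*pi, defect = 2*pi - (5/4)*pi = (3/4)*pi
enclosed vertex P4: corner angles sum to (17/12)*pi, defect = 2*pi - (17/12)*pi = (7/12)*pi
summing the enclosed defects onto the initial angle, mod 2*pi in the induced orientation:
final angle = (23/12)*pi + (4/3)*pi = (5/4)*pi (mod 2*pi)

Answer: final direction angle = (5/4)*pi


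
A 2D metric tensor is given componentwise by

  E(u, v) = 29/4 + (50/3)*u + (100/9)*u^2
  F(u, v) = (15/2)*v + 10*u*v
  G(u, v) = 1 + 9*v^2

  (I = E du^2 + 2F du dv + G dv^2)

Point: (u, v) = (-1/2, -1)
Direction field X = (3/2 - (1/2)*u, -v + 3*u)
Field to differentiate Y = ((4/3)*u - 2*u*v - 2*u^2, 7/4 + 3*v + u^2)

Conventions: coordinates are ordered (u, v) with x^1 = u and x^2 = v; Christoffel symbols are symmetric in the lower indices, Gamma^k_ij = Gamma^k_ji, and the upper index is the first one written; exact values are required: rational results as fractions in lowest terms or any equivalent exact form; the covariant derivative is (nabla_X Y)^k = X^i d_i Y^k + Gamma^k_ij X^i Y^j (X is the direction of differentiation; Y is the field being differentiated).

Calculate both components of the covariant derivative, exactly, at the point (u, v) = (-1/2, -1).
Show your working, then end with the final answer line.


E = 61/36, F = -5/2, G = 10 at the point
E_u = 50/9, E_v = 0, F_u = -10, F_v = 5/2, G_u = 0, G_v = -18
EG - F^2 = 385/36;  g^inv = (36/385) * [[10, 5/2], [5/2, 61/36]]
first-kind symbols [ij,l] = (1/2)(d_i g_jl + d_j g_il - d_l g_ij): [uu,u] = E_u/2 = 25/9, [uu,v] = F_u - E_v/2 = -10, [uv,u] = E_v/2 = 0, [uv,v] = G_u/2 = 0, [vv,u] = F_v - G_u/2 = 5/2, [vv,v] = G_v/2 = -9
Gamma^u_ij = (G*[ij,u] - F*[ij,v])/(EG - F^2), Gamma^v_ij = (E*[ij,v] - F*[ij,u])/(EG - F^2)
Gamma_uuu = 20/77, Gamma_uuv = 0, Gamma_uvv = 18/77, Gamma_vuu = -72/77, Gamma_vuv = 0, Gamma_vvv = -324/385
X = (7/4, -1/2), Y = (-13/6, -1) at the point

Answer: (nabla_X Y)^u = 1840/231, (nabla_X Y)^v = -193/1540


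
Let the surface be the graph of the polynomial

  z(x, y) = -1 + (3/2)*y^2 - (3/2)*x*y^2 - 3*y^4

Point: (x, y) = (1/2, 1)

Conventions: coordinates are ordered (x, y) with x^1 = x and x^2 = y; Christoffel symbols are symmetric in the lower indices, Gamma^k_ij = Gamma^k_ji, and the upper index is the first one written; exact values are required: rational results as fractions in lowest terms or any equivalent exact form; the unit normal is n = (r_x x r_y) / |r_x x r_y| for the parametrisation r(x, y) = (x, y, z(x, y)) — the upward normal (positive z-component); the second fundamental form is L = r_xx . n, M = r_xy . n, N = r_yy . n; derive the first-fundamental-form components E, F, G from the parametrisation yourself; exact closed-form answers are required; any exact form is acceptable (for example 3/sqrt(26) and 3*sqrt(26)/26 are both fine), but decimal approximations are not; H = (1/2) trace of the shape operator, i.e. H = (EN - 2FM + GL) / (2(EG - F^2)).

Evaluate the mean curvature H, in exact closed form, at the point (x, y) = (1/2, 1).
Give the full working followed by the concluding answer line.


z_x = -3/2, z_y = -21/2, z_xx = 0, z_xy = -3, z_yy = -69/2
E = 13/4, F = 63/4, G = 445/4; answer radicand W^2 = 227/2
unnormalised second-form numerators: l = 0, m = -3, n = -69/2; L = l/sqrt(227/2), and similarly M = m/sqrt(W^2), N = n/sqrt(W^2)
H = (E*n - 2*F*m + G*l) / (2*(EG - F^2)*sqrt(W^2)); E*n - 2*F*m + G*l = -141/8, EG - F^2 = 227/2, so H = (-141/1816)/sqrt(227/2)

Answer: H = -141*sqrt(454)/412232


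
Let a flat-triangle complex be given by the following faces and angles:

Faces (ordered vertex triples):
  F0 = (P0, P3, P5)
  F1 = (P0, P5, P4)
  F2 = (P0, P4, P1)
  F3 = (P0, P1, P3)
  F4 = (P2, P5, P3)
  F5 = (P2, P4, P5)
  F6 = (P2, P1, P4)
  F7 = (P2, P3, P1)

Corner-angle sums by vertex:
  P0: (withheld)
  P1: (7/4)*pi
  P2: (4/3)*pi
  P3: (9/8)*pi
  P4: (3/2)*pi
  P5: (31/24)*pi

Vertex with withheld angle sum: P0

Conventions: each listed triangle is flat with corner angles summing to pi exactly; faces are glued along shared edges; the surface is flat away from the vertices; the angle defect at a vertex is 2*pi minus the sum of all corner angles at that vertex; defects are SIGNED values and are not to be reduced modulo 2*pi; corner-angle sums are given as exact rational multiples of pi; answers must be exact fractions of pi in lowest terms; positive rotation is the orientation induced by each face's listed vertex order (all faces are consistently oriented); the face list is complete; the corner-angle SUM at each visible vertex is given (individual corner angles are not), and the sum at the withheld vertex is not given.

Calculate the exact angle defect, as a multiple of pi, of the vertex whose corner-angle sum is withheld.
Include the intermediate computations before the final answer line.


V = 6, E = 12, F = 8; chi = V - E + F = 2
Gauss-Bonnet: total defect = 2*pi*chi = 4*pi; visible defects sum to 3*pi

Answer: defect(P0) = pi


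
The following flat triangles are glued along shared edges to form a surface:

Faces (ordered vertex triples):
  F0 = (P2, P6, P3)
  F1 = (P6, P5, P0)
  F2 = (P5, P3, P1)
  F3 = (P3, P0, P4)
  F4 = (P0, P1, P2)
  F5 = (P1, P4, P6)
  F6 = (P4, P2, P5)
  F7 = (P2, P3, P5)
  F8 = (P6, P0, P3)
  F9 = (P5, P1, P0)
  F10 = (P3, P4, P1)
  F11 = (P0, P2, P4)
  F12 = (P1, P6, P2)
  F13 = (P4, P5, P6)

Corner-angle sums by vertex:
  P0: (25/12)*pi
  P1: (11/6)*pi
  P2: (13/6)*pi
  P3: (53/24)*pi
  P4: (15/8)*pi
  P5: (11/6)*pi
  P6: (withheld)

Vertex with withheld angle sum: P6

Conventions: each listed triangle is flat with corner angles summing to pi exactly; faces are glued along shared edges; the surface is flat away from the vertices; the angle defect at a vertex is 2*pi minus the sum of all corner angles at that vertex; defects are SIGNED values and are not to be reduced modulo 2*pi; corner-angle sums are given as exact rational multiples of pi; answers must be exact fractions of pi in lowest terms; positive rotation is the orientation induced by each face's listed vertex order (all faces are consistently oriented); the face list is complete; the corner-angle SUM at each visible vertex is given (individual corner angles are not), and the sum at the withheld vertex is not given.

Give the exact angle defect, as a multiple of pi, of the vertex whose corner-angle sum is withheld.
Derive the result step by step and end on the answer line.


V = 7, E = 21, F = 14; chi = V - E + F = 0
Gauss-Bonnet: total defect = 2*pi*chi = 0; visible defects sum to 0

Answer: defect(P6) = 0


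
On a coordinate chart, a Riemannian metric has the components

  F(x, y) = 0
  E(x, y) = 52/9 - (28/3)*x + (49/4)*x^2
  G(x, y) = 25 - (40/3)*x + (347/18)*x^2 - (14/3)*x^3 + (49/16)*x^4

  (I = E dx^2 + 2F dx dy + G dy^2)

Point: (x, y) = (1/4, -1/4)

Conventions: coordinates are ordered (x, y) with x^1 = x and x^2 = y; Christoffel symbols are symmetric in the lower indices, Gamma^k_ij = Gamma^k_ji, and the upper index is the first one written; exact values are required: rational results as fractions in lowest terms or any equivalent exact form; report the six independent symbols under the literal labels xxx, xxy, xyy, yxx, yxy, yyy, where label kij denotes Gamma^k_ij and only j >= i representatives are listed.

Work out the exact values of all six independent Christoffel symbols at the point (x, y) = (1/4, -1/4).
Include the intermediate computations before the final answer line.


E = 2425/576, F = 0, G = 840889/36864 at the point
E_x = -77/24, E_y = 0, F_x = 0, F_y = 0, G_x = -10087/2304, G_y = 0
EG - F^2 = 2039155825/21233664;  g^inv = (21233664/2039155825) * [[840889/36864, 0], [0, 2425/576]]
first-kind symbols [ij,l] = (1/2)(d_i g_jl + d_j g_il - d_l g_ij): [xx,x] = E_x/2 = -77/48, [xx,y] = F_x - E_y/2 = 0, [xy,x] = E_y/2 = 0, [xy,y] = G_x/2 = -10087/4608, [yy,x] = F_y - G_x/2 = 10087/4608, [yy,y] = G_y/2 = 0
Gamma^x_ij = (G*[ij,x] - F*[ij,y])/(EG - F^2), Gamma^y_ij = (E*[ij,y] - F*[ij,x])/(EG - F^2)

Answer: Gamma_xxx = -924/2425, Gamma_xxy = 0, Gamma_xyy = 10087/19400, Gamma_yxx = 0, Gamma_yxy = -88/917, Gamma_yyy = 0


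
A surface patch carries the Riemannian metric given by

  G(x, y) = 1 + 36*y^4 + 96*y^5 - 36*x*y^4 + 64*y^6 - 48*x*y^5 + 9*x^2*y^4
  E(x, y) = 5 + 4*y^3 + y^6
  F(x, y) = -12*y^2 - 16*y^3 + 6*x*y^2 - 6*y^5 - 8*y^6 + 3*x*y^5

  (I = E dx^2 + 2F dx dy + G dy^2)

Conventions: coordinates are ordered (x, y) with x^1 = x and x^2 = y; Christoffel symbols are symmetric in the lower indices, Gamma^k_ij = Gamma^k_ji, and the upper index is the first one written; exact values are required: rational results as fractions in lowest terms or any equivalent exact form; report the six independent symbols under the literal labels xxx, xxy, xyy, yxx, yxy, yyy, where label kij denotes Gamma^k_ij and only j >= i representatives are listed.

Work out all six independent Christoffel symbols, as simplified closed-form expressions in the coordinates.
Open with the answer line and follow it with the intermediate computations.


Answer: Gamma_xxx = 0, Gamma_xxy = (3*y^5 + 6*y^2)/(9*x^2*y^4 - 48*x*y^5 - 36*x*y^4 + 65*y^6 + 96*y^5 + 36*y^4 + 4*y^3 + 5), Gamma_xyy = (6*x*y^4 + 12*x*y - 24*y^5 - 12*y^4 - 48*y^2 - 24*y)/(9*x^2*y^4 - 48*x*y^5 - 36*x*y^4 + 65*y^6 + 96*y^5 + 36*y^4 + 4*y^3 + 5), Gamma_yxx = 0, Gamma_yxy = (9*x*y^4 - 24*y^5 - 18*y^4)/(9*x^2*y^4 - 48*x*y^5 - 36*x*y^4 + 65*y^6 + 96*y^5 + 36*y^4 + 4*y^3 + 5), Gamma_yyy = (18*x^2*y^3 - 120*x*y^4 - 72*x*y^3 + 192*y^5 + 240*y^4 + 72*y^3)/(9*x^2*y^4 - 48*x*y^5 - 36*x*y^4 + 65*y^6 + 96*y^5 + 36*y^4 + 4*y^3 + 5)

E = 5 + 4*y^3 + y^6; F = -12*y^2 - 16*y^3 + 6*x*y^2 - 6*y^5 - 8*y^6 + 3*x*y^5; G = 1 + 36*y^4 + 96*y^5 - 36*x*y^4 + 64*y^6 - 48*x*y^5 + 9*x^2*y^4
Gamma^k_ij = (1/2) g^{kl} (d_i g_jl + d_j g_il - d_l g_ij), with g^inv = (1/(EG-F^2)) [[G, -F], [-F, E]]
first partials: E_x = 0, E_y = 12*y^2 + 6*y^5, F_x = 6*y^2 + 3*y^5, F_y = -24*y - 48*y^2 + 12*x*y - 30*y^4 - 48*y^5 + 15*x*y^4, G_x = -36*y^4 - 48*y^5 + 18*x*y^4, G_y = 144*y^3 + 480*y^4 - 144*x*y^3 + 384*y^5 - 240*x*y^4 + 36*x^2*y^3
D = EG - F^2 = 5 + 4*y^3 + 36*y^4 + 96*y^5 - 36*x*y^4 + 65*y^6 - 48*x*y^5 + 9*x^2*y^4
expanded: Gamma^x_xx = (G E_x - 2F F_x + F E_y)/(2D), Gamma^x_xy = (G E_y - F G_x)/(2D), Gamma^x_yy = (2G F_y - G G_x - F G_y)/(2D), Gamma^y_xx = (2E F_x - E E_y - F E_x)/(2D), Gamma^y_xy = (E G_x - F E_y)/(2D), Gamma^y_yy = (E G_y - 2F F_y + F G_x)/(2D); substitute and cancel common factors


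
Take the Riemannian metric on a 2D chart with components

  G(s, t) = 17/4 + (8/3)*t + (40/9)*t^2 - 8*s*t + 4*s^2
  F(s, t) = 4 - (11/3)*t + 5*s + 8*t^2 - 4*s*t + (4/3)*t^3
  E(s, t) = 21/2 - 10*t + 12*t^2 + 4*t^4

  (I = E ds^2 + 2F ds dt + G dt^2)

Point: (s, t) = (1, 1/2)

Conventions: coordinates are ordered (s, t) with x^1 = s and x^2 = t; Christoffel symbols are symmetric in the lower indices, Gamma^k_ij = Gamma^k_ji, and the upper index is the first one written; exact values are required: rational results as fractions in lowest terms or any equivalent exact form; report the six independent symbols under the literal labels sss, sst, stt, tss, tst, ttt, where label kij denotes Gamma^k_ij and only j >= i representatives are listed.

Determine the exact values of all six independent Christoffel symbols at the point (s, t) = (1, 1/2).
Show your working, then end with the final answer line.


E = 35/4, F = 22/3, G = 241/36 at the point
E_s = 0, E_t = 4, F_s = 3, F_t = 4/3, G_s = 4, G_t = -8/9
EG - F^2 = 691/144;  g^inv = (144/691) * [[241/36, -22/3], [-22/3, 35/4]]
first-kind symbols [ij,l] = (1/2)(d_i g_jl + d_j g_il - d_l g_ij): [ss,s] = E_s/2 = 0, [ss,t] = F_s - E_t/2 = 1, [st,s] = E_t/2 = 2, [st,t] = G_s/2 = 2, [tt,s] = F_t - G_s/2 = -2/3, [tt,t] = G_t/2 = -4/9
Gamma^s_ij = (G*[ij,s] - F*[ij,t])/(EG - F^2), Gamma^t_ij = (E*[ij,t] - F*[ij,s])/(EG - F^2)

Answer: Gamma_sss = -1056/691, Gamma_sst = -184/691, Gamma_stt = -520/2073, Gamma_tss = 1260/691, Gamma_tst = 408/691, Gamma_ttt = 144/691


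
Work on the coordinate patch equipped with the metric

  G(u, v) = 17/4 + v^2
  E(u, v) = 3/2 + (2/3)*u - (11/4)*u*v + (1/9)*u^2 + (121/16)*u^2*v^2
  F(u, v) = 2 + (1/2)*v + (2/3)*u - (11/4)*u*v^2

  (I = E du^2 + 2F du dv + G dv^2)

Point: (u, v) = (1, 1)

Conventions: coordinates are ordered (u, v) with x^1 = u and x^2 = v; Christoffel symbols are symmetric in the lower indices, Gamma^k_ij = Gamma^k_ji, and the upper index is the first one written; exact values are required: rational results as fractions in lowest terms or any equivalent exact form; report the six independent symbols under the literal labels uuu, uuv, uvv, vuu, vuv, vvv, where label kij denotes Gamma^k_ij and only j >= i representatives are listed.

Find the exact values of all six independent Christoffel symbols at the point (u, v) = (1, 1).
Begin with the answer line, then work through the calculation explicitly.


Answer: Gamma_uuu = 22040/21341, Gamma_uuv = 18711/21341, Gamma_uvv = -15360/21341, Gamma_vuu = -141479/85364, Gamma_vuv = -1485/21341, Gamma_vvv = 5284/21341

E = 1021/144, F = 5/12, G = 21/4 at the point
E_u = 955/72, E_v = 99/8, F_u = -25/12, F_v = -5, G_u = 0, G_v = 2
EG - F^2 = 21341/576;  g^inv = (576/21341) * [[21/4, -5/12], [-5/12, 1021/144]]
first-kind symbols [ij,l] = (1/2)(d_i g_jl + d_j g_il - d_l g_ij): [uu,u] = E_u/2 = 955/144, [uu,v] = F_u - E_v/2 = -397/48, [uv,u] = E_v/2 = 99/16, [uv,v] = G_u/2 = 0, [vv,u] = F_v - G_u/2 = -5, [vv,v] = G_v/2 = 1
Gamma^u_ij = (G*[ij,u] - F*[ij,v])/(EG - F^2), Gamma^v_ij = (E*[ij,v] - F*[ij,u])/(EG - F^2)


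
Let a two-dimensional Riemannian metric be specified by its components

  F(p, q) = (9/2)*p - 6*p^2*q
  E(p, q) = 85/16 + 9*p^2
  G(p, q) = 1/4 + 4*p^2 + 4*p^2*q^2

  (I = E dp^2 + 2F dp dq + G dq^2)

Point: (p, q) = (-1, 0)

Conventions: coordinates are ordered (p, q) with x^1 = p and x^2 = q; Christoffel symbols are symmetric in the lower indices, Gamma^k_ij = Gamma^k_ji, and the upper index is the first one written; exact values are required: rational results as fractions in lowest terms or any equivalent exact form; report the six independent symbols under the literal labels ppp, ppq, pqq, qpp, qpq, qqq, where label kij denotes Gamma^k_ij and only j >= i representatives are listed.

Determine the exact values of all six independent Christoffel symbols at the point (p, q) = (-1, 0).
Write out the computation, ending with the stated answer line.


E = 229/16, F = -9/2, G = 17/4 at the point
E_p = -18, E_q = 0, F_p = 9/2, F_q = -6, G_p = -8, G_q = 0
EG - F^2 = 2597/64;  g^inv = (64/2597) * [[17/4, 9/2], [9/2, 229/16]]
first-kind symbols [ij,l] = (1/2)(d_i g_jl + d_j g_il - d_l g_ij): [pp,p] = E_p/2 = -9, [pp,q] = F_p - E_q/2 = 9/2, [pq,p] = E_q/2 = 0, [pq,q] = G_p/2 = -4, [qq,p] = F_q - G_p/2 = -2, [qq,q] = G_q/2 = 0
Gamma^p_ij = (G*[ij,p] - F*[ij,q])/(EG - F^2), Gamma^q_ij = (E*[ij,q] - F*[ij,p])/(EG - F^2)

Answer: Gamma_ppp = -1152/2597, Gamma_ppq = -1152/2597, Gamma_pqq = -544/2597, Gamma_qpp = 1530/2597, Gamma_qpq = -3664/2597, Gamma_qqq = -576/2597


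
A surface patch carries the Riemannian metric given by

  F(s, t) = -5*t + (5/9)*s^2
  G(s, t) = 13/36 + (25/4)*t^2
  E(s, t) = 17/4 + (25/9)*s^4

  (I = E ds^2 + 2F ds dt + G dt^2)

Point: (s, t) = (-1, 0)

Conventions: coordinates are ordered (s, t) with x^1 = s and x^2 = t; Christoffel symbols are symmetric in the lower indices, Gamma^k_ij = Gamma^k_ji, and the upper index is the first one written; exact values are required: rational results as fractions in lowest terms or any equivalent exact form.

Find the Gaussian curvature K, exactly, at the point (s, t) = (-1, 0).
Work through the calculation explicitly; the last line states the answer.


E = 253/36, F = 5/9, G = 13/36, EG - F^2 = 107/48 at the point
E_s = -100/9, E_t = 0, F_s = -10/9, F_t = -5, G_s = 0, G_t = 0
E_tt = 0, F_st = 0, G_ss = 0
Evaluate Brioschi's two determinant matrices M1, M2 and divide by (EG - F^2)^2.
M1 = [[-E_tt/2 + F_st - G_ss/2, E_s/2, F_s - E_t/2], [F_t - G_s/2, E, F], [G_t/2, F, G]] = [[0, -50/9, -10/9], [-5, 253/36, 5/9], [0, 5/9, 13/36]]; det M1 = -125/18
M2 = [[0, E_t/2, G_s/2], [E_t/2, E, F], [G_s/2, F, G]] = [[0, 0, 0], [0, 253/36, 5/9], [0, 5/9, 13/36]]; det M2 = 0
det M1 - det M2 = -125/18; K = -125/18 / (107/48)^2 = -16000/11449

Answer: K = -16000/11449


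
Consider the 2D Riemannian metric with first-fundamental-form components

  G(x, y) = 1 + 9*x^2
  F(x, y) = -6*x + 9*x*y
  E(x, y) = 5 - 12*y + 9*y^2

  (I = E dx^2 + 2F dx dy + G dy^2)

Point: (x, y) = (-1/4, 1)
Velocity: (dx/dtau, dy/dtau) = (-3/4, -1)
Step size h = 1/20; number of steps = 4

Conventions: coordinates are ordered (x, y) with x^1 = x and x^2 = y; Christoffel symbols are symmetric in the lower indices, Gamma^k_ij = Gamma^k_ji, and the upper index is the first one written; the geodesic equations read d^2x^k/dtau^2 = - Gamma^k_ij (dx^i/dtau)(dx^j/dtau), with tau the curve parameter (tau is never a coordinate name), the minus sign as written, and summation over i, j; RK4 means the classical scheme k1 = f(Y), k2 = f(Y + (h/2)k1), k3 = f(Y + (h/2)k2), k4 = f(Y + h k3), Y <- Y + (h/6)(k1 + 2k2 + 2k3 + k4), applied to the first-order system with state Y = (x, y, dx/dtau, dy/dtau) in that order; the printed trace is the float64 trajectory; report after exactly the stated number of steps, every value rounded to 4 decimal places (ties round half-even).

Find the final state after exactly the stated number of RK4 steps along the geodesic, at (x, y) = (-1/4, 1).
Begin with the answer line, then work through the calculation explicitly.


Answer: x = -0.4294, y = 0.8328, dx/dtau = -1.0060, dy/dtau = -0.6569

f(Y) = (dx/dtau, dy/dtau, -Gamma^x_ij Y'^i Y'^j, -Gamma^y_ij Y'^i Y'^j) with the Gammas evaluated at the stage position; h = 0.050000; intermediate values shown to 6 dp
step 0: x = -0.2500, y = 1.0000, dx/dtau = -0.7500, dy/dtau = -1.0000
step 1:
  k1: at (x, y) = (-0.250000, 1.000000), (dx/dtau, dy/dtau) = (-0.750000, -1.000000); Gamma_xxx = 0.000000, Gamma_xxy = 1.170732, Gamma_xyy = 0.000000, Gamma_yxx = 0.000000, Gamma_yxy = -0.878049, Gamma_yyy = 0.000000; k1 = (-0.750000, -1.000000, -1.756098, 1.317073)
  k2: at (x, y) = (-0.268750, 0.975000), (dx/dtau, dy/dtau) = (-0.793902, -0.967073); Gamma_xxx = 0.000000, Gamma_xxy = 1.107491, Gamma_xyy = 0.000000, Gamma_yxx = 0.000000, Gamma_yxy = -0.965313, Gamma_yyy = 0.000000; k2 = (-0.793902, -0.967073, -1.700578, 1.482261)
  k3: at (x, y) = (-0.269848, 0.975823), (dx/dtau, dy/dtau) = (-0.792514, -0.962943); Gamma_xxx = 0.000000, Gamma_xxy = 1.106080, Gamma_xyy = 0.000000, Gamma_yxx = 0.000000, Gamma_yxy = -0.965443, Gamma_yyy = 0.000000; k3 = (-0.792514, -0.962943, -1.688202, 1.473549)
  k4: at (x, y) = (-0.289626, 0.951853), (dx/dtau, dy/dtau) = (-0.834410, -0.926323); Gamma_xxx = 0.000000, Gamma_xxy = 1.032067, Gamma_xyy = 0.000000, Gamma_yxx = 0.000000, Gamma_yxy = -1.048133, Gamma_yyy = 0.000000; k4 = (-0.834410, -0.926323, -1.595437, 1.620273)
  Y <- Y + (h/6)(k1 + 2k2 + 2k3 + k4): x = -0.2896, y = 0.9518, dx/dtau = -0.8344, dy/dtau = -0.9263
step 2:
  k1: at (x, y) = (-0.289644, 0.951780), (dx/dtau, dy/dtau) = (-0.834409, -0.926259); Gamma_xxx = 0.000000, Gamma_xxy = 1.031920, Gamma_xyy = 0.000000, Gamma_yxx = 0.000000, Gamma_yxy = -1.048315, Gamma_yyy = 0.000000; k1 = (-0.834409, -0.926259, -1.595098, 1.620441)
  k2: at (x, y) = (-0.310504, 0.928624), (dx/dtau, dy/dtau) = (-0.874287, -0.885748); Gamma_xxx = 0.000000, Gamma_xxy = 0.948621, Gamma_xyy = 0.000000, Gamma_yxx = 0.000000, Gamma_yxy = -1.124422, Gamma_yyy = 0.000000; k2 = (-0.874287, -0.885748, -1.469218, 1.741498)
  k3: at (x, y) = (-0.311501, 0.929637), (dx/dtau, dy/dtau) = (-0.871140, -0.882721); Gamma_xxx = 0.000000, Gamma_xxy = 0.948333, Gamma_xyy = 0.000000, Gamma_yxx = 0.000000, Gamma_yxy = -1.123347, Gamma_yyy = 0.000000; k3 = (-0.871140, -0.882721, -1.458486, 1.727648)
  k4: at (x, y) = (-0.333201, 0.907644), (dx/dtau, dy/dtau) = (-0.907333, -0.839876); Gamma_xxx = 0.000000, Gamma_xxy = 0.860008, Gamma_xyy = 0.000000, Gamma_yxx = 0.000000, Gamma_yxy = -1.189136, Gamma_yyy = 0.000000; k4 = (-0.907333, -0.839876, -1.310734, 1.812357)
  Y <- Y + (h/6)(k1 + 2k2 + 2k3 + k4): x = -0.3332, y = 0.9076, dx/dtau = -0.9074, dy/dtau = -0.8398
step 3:
  k1: at (x, y) = (-0.333249, 0.907588), (dx/dtau, dy/dtau) = (-0.907419, -0.839833); Gamma_xxx = 0.000000, Gamma_xxy = 0.859792, Gamma_xyy = 0.000000, Gamma_yxx = 0.000000, Gamma_yxy = -1.189286, Gamma_yyy = 0.000000; k1 = (-0.907419, -0.839833, -1.310462, 1.812664)
  k2: at (x, y) = (-0.355934, 0.886592), (dx/dtau, dy/dtau) = (-0.940181, -0.794516); Gamma_xxx = 0.000000, Gamma_xxy = 0.768521, Gamma_xyy = 0.000000, Gamma_yxx = 0.000000, Gamma_yxy = -1.243797, Gamma_yyy = 0.000000; k2 = (-0.940181, -0.794516, -1.148153, 1.858205)
  k3: at (x, y) = (-0.356753, 0.887725), (dx/dtau, dy/dtau) = (-0.936123, -0.793378); Gamma_xxx = 0.000000, Gamma_xxy = 0.769566, Gamma_xyy = 0.000000, Gamma_yxx = 0.000000, Gamma_yxy = -1.241957, Gamma_yyy = 0.000000; k3 = (-0.936123, -0.793378, -1.143113, 1.844801)
  k4: at (x, y) = (-0.380055, 0.867919), (dx/dtau, dy/dtau) = (-0.964575, -0.747593); Gamma_xxx = 0.000000, Gamma_xxy = 0.679780, Gamma_xyy = 0.000000, Gamma_yxx = 0.000000, Gamma_yxy = -1.283729, Gamma_yyy = 0.000000; k4 = (-0.964575, -0.747593, -0.980392, 1.851418)
  Y <- Y + (h/6)(k1 + 2k2 + 2k3 + k4): x = -0.3801, y = 0.8679, dx/dtau = -0.9647, dy/dtau = -0.7476
step 4:
  k1: at (x, y) = (-0.380120, 0.867895), (dx/dtau, dy/dtau) = (-0.964698, -0.747582); Gamma_xxx = 0.000000, Gamma_xxy = 0.679605, Gamma_xyy = 0.000000, Gamma_yxx = 0.000000, Gamma_yxy = -1.283777, Gamma_yyy = 0.000000; k1 = (-0.964698, -0.747582, -0.980250, 1.851696)
  k2: at (x, y) = (-0.404238, 0.849205), (dx/dtau, dy/dtau) = (-0.989204, -0.701290); Gamma_xxx = 0.000000, Gamma_xxy = 0.592966, Gamma_xyy = 0.000000, Gamma_yxx = 0.000000, Gamma_yxy = -1.313144, Gamma_yyy = 0.000000; k2 = (-0.989204, -0.701290, -0.822703, 1.821905)
  k3: at (x, y) = (-0.404850, 0.850362), (dx/dtau, dy/dtau) = (-0.985265, -0.702034); Gamma_xxx = 0.000000, Gamma_xxy = 0.594948, Gamma_xyy = 0.000000, Gamma_yxx = 0.000000, Gamma_yxy = -1.311218, Gamma_yyy = 0.000000; k3 = (-0.985265, -0.702034, -0.823040, 1.813913)
  k4: at (x, y) = (-0.429384, 0.832793), (dx/dtau, dy/dtau) = (-1.005850, -0.656886); Gamma_xxx = 0.000000, Gamma_xxy = 0.514197, Gamma_xyy = 0.000000, Gamma_yxx = 0.000000, Gamma_yxy = -1.329035, Gamma_yyy = 0.000000; k4 = (-1.005850, -0.656886, -0.679489, 1.756263)
  Y <- Y + (h/6)(k1 + 2k2 + 2k3 + k4): x = -0.4294, y = 0.8328, dx/dtau = -1.0060, dy/dtau = -0.6569


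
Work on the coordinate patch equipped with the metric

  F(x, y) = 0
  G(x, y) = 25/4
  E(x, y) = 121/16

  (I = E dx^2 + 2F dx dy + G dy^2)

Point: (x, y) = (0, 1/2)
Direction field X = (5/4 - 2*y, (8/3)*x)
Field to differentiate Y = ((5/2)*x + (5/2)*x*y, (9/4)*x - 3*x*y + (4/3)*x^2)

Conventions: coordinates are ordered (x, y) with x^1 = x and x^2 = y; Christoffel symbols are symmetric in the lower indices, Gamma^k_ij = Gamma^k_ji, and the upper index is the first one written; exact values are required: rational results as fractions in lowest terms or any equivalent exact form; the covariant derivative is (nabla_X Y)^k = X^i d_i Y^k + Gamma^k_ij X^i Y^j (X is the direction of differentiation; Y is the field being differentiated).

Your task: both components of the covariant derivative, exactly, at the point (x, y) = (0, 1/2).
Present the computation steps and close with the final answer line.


E = 121/16, F = 0, G = 25/4 at the point
E_x = 0, E_y = 0, F_x = 0, F_y = 0, G_x = 0, G_y = 0
EG - F^2 = 3025/64;  g^inv = (64/3025) * [[25/4, 0], [0, 121/16]]
first-kind symbols [ij,l] = (1/2)(d_i g_jl + d_j g_il - d_l g_ij): [xx,x] = E_x/2 = 0, [xx,y] = F_x - E_y/2 = 0, [xy,x] = E_y/2 = 0, [xy,y] = G_x/2 = 0, [yy,x] = F_y - G_x/2 = 0, [yy,y] = G_y/2 = 0
Gamma^x_ij = (G*[ij,x] - F*[ij,y])/(EG - F^2), Gamma^y_ij = (E*[ij,y] - F*[ij,x])/(EG - F^2)
Gamma_xxx = 0, Gamma_xxy = 0, Gamma_xyy = 0, Gamma_yxx = 0, Gamma_yxy = 0, Gamma_yyy = 0
X = (1/4, 0), Y = (0, 0) at the point

Answer: (nabla_X Y)^x = 15/16, (nabla_X Y)^y = 3/16


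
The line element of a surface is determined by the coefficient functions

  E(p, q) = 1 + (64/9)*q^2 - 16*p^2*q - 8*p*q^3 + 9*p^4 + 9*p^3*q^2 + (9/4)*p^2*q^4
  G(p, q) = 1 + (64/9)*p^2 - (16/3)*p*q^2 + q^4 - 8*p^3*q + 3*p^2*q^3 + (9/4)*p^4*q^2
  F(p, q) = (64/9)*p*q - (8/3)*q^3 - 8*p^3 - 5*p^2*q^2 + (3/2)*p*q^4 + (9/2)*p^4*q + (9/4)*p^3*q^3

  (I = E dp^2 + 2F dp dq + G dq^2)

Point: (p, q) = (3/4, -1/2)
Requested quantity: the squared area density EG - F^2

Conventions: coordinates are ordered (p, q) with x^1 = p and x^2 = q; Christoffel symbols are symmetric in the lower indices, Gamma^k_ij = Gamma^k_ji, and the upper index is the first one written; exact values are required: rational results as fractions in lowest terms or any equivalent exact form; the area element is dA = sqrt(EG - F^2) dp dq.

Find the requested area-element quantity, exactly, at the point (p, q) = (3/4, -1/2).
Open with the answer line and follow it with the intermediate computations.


Answer: EG - F^2 = 612709/36864

E = 109705/9216, F = -44063/6144, G = 23417/4096; EG - F^2 = 612709/36864


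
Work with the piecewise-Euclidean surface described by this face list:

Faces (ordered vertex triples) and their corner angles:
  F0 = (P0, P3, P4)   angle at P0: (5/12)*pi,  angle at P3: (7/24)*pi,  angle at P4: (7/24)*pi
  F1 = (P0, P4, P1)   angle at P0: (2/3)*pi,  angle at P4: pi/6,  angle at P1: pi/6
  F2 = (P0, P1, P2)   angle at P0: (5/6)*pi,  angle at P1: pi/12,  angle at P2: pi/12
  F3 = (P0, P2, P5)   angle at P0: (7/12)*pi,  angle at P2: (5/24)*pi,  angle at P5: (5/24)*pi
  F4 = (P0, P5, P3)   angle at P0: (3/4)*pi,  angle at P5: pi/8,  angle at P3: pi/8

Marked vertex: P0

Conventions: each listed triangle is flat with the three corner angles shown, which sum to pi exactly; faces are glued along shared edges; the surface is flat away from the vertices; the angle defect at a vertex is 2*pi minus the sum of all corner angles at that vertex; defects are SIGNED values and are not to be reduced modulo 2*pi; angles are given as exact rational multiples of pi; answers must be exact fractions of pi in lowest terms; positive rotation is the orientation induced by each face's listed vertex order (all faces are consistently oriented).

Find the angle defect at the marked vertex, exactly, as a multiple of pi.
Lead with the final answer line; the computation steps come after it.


Answer: defect(P0) = (-5/4)*pi

Sum of corner angles at P0: (13/4)*pi
defect = 2*pi - (13/4)*pi


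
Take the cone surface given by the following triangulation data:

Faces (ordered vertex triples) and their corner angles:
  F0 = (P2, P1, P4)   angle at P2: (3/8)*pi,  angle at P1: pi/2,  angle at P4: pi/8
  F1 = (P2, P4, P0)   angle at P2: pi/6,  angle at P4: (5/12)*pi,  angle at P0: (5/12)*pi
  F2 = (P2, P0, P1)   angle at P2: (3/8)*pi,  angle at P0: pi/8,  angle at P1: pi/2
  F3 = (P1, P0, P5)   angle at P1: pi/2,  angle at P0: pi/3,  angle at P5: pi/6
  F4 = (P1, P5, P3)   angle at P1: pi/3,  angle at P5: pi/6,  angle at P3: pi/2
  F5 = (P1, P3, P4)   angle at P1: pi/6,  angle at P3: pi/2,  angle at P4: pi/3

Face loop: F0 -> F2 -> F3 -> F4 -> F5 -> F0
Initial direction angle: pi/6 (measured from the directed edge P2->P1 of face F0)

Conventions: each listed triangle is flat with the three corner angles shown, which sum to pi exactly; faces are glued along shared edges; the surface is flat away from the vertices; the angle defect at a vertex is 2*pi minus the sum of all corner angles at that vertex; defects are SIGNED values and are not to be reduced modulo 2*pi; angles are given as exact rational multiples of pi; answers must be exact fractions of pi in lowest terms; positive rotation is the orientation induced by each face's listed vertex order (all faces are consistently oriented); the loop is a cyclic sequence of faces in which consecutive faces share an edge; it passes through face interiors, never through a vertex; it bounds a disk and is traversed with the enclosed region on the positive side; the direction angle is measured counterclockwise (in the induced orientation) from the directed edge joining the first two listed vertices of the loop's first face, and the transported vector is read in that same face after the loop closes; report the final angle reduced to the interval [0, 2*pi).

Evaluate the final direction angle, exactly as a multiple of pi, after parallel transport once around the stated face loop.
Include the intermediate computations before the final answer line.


enclosed vertex P1: corner angles sum to 2*pi, defect = 2*pi - 2*pi = 0
final direction = starting direction + enclosed defect total, reduced mod 2*pi (induced orientation)
final angle = pi/6 + 0 = pi/6 (mod 2*pi)

Answer: final direction angle = pi/6


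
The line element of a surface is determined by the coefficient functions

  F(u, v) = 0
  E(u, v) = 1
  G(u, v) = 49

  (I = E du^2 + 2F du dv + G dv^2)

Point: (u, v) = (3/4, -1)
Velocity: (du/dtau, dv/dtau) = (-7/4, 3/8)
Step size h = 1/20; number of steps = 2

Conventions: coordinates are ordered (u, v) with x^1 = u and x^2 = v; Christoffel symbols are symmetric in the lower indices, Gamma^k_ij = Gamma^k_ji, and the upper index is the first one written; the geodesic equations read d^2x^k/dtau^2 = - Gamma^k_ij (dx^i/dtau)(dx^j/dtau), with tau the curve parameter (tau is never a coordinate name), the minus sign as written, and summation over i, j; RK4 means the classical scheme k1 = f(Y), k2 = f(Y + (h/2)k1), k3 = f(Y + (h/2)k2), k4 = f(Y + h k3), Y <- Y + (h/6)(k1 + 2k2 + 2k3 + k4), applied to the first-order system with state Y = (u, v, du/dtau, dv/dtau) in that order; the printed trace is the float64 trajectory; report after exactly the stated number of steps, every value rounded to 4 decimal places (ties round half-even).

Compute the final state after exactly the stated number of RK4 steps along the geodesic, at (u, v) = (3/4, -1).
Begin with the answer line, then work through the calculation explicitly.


Answer: u = 0.5750, v = -0.9625, du/dtau = -1.7500, dv/dtau = 0.3750

f(Y) = (du/dtau, dv/dtau, -Gamma^u_ij Y'^i Y'^j, -Gamma^v_ij Y'^i Y'^j) with the Gammas evaluated at the stage position; h = 0.050000; intermediate values shown to 6 dp
step 0: u = 0.7500, v = -1.0000, du/dtau = -1.7500, dv/dtau = 0.3750
step 1:
  k1: at (u, v) = (0.750000, -1.000000), (du/dtau, dv/dtau) = (-1.750000, 0.375000); Gamma_uuu = 0.000000, Gamma_uuv = 0.000000, Gamma_uvv = 0.000000, Gamma_vuu = 0.000000, Gamma_vuv = 0.000000, Gamma_vvv = 0.000000; k1 = (-1.750000, 0.375000, 0.000000, 0.000000)
  k2: at (u, v) = (0.706250, -0.990625), (du/dtau, dv/dtau) = (-1.750000, 0.375000); Gamma_uuu = 0.000000, Gamma_uuv = 0.000000, Gamma_uvv = 0.000000, Gamma_vuu = 0.000000, Gamma_vuv = 0.000000, Gamma_vvv = 0.000000; k2 = (-1.750000, 0.375000, 0.000000, 0.000000)
  k3: at (u, v) = (0.706250, -0.990625), (du/dtau, dv/dtau) = (-1.750000, 0.375000); Gamma_uuu = 0.000000, Gamma_uuv = 0.000000, Gamma_uvv = 0.000000, Gamma_vuu = 0.000000, Gamma_vuv = 0.000000, Gamma_vvv = 0.000000; k3 = (-1.750000, 0.375000, 0.000000, 0.000000)
  k4: at (u, v) = (0.662500, -0.981250), (du/dtau, dv/dtau) = (-1.750000, 0.375000); Gamma_uuu = 0.000000, Gamma_uuv = 0.000000, Gamma_uvv = 0.000000, Gamma_vuu = 0.000000, Gamma_vuv = 0.000000, Gamma_vvv = 0.000000; k4 = (-1.750000, 0.375000, 0.000000, 0.000000)
  Y <- Y + (h/6)(k1 + 2k2 + 2k3 + k4): u = 0.6625, v = -0.9812, du/dtau = -1.7500, dv/dtau = 0.3750
step 2:
  k1: at (u, v) = (0.662500, -0.981250), (du/dtau, dv/dtau) = (-1.750000, 0.375000); Gamma_uuu = 0.000000, Gamma_uuv = 0.000000, Gamma_uvv = 0.000000, Gamma_vuu = 0.000000, Gamma_vuv = 0.000000, Gamma_vvv = 0.000000; k1 = (-1.750000, 0.375000, 0.000000, 0.000000)
  k2: at (u, v) = (0.618750, -0.971875), (du/dtau, dv/dtau) = (-1.750000, 0.375000); Gamma_uuu = 0.000000, Gamma_uuv = 0.000000, Gamma_uvv = 0.000000, Gamma_vuu = 0.000000, Gamma_vuv = 0.000000, Gamma_vvv = 0.000000; k2 = (-1.750000, 0.375000, 0.000000, 0.000000)
  k3: at (u, v) = (0.618750, -0.971875), (du/dtau, dv/dtau) = (-1.750000, 0.375000); Gamma_uuu = 0.000000, Gamma_uuv = 0.000000, Gamma_uvv = 0.000000, Gamma_vuu = 0.000000, Gamma_vuv = 0.000000, Gamma_vvv = 0.000000; k3 = (-1.750000, 0.375000, 0.000000, 0.000000)
  k4: at (u, v) = (0.575000, -0.962500), (du/dtau, dv/dtau) = (-1.750000, 0.375000); Gamma_uuu = 0.000000, Gamma_uuv = 0.000000, Gamma_uvv = 0.000000, Gamma_vuu = 0.000000, Gamma_vuv = 0.000000, Gamma_vvv = 0.000000; k4 = (-1.750000, 0.375000, 0.000000, 0.000000)
  Y <- Y + (h/6)(k1 + 2k2 + 2k3 + k4): u = 0.5750, v = -0.9625, du/dtau = -1.7500, dv/dtau = 0.3750
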